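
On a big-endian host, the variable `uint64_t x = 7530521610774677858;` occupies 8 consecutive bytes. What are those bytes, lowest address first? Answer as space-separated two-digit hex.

7530521610774677858 in hexadecimal, padded to 64 bits, is 0x6881C981AFA08962.
Split into bytes (most-significant first): 68 81 C9 81 AF A0 89 62.
Big-endian: lowest address holds the most-significant byte.
So the memory order matches the most-significant-first order: 68 81 C9 81 AF A0 89 62.

68 81 C9 81 AF A0 89 62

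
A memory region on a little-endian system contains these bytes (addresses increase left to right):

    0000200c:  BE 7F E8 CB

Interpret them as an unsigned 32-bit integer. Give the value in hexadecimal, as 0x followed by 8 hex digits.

Little-endian stores the least-significant byte at the lowest address.
Reassemble most-significant byte first: CB E8 7F BE → 0xCBE87FBE.

0xCBE87FBE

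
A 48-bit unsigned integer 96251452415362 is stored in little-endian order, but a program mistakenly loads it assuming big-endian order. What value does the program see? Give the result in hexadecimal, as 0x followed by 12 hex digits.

96251452415362 in 48-bit hexadecimal is 0x578A49A15D82.
Stored little-endian, the bytes at ascending addresses are 82 5D A1 49 8A 57.
Read back as big-endian, the last byte is least significant, giving 0x825DA1498A57.

0x825DA1498A57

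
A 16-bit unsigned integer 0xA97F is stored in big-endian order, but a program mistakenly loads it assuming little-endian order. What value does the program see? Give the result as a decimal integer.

32681

Stored big-endian, the bytes at ascending addresses are A9 7F.
Read back as little-endian, the first byte is least significant, giving 0x7FA9.
0x7FA9 = 32681.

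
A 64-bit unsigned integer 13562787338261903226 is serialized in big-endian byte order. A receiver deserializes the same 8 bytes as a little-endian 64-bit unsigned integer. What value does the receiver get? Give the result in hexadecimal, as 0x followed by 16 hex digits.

13562787338261903226 in 64-bit hexadecimal is 0xBC38B339B544377A.
Stored big-endian, the bytes at ascending addresses are BC 38 B3 39 B5 44 37 7A.
Read back as little-endian, the first byte is least significant, giving 0x7A3744B539B338BC.

0x7A3744B539B338BC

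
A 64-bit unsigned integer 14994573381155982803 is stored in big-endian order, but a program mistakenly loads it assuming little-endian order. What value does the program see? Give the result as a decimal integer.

15243933385852000208

14994573381155982803 in 64-bit hexadecimal is 0xD0176D0BA6548DD3.
Stored big-endian, the bytes at ascending addresses are D0 17 6D 0B A6 54 8D D3.
Read back as little-endian, the first byte is least significant, giving 0xD38D54A60B6D17D0.
0xD38D54A60B6D17D0 = 15243933385852000208.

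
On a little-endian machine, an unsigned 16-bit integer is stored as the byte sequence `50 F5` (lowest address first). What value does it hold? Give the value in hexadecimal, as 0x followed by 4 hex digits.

Little-endian stores the least-significant byte at the lowest address.
Reassemble most-significant byte first: F5 50 → 0xF550.

0xF550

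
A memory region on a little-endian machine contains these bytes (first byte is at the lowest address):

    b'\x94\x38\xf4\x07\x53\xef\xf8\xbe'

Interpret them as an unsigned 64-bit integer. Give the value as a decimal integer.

13761011801325320340

In little-endian order the low byte comes first in memory.
Reassemble most-significant byte first: BE F8 EF 53 07 F4 38 94 → 0xBEF8EF5307F43894.
0xBEF8EF5307F43894 = 13761011801325320340.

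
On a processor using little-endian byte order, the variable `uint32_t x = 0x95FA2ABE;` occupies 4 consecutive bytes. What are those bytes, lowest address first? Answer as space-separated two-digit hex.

Split into bytes (most-significant first): 95 FA 2A BE.
In little-endian order the low byte comes first in memory.
So at ascending addresses the bytes are BE 2A FA 95.

BE 2A FA 95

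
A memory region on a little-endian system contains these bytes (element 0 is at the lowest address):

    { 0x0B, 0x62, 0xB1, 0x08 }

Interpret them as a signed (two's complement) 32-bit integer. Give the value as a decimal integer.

Little-endian: lowest address holds the least-significant byte.
Reassemble most-significant byte first: 08 B1 62 0B → 0x08B1620B.
0x08B1620B = 145842699.

145842699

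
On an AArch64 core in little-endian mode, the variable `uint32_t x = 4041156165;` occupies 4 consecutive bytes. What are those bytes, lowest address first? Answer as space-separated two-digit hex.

4041156165 in hexadecimal, padded to 32 bits, is 0xF0DF2645.
Split into bytes (most-significant first): F0 DF 26 45.
In little-endian order the low byte comes first in memory.
So at ascending addresses the bytes are 45 26 DF F0.

45 26 DF F0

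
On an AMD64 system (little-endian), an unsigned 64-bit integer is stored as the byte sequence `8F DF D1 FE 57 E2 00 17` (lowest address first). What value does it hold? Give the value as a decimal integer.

Little-endian: lowest address holds the least-significant byte.
Reassemble most-significant byte first: 17 00 E2 57 FE D1 DF 8F → 0x1700E257FED1DF8F.
0x1700E257FED1DF8F = 1657573530437541775.

1657573530437541775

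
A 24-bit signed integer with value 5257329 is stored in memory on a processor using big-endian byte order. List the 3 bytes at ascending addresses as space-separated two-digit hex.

50 38 71

5257329 in hexadecimal, padded to 24 bits, is 0x503871.
Split into bytes (most-significant first): 50 38 71.
In big-endian order the high byte comes first in memory.
So the memory order matches the most-significant-first order: 50 38 71.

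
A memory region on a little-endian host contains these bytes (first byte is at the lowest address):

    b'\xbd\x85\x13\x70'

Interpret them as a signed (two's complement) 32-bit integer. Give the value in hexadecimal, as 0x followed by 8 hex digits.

0x701385BD

Little-endian stores the least-significant byte at the lowest address.
Reassemble most-significant byte first: 70 13 85 BD → 0x701385BD.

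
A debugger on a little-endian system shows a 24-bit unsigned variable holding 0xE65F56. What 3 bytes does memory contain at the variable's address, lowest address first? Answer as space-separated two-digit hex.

56 5F E6

Split into bytes (most-significant first): E6 5F 56.
Little-endian stores the least-significant byte at the lowest address.
So at ascending addresses the bytes are 56 5F E6.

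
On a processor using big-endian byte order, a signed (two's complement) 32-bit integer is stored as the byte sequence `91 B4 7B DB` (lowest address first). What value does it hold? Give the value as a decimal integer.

Big-endian stores the most-significant byte at the lowest address.
The bytes are already most-significant first: 0x91B47BDB.
Top bit is set, so as a signed 32-bit value this is 0x91B47BDB − 2^32 = -1850442789.

-1850442789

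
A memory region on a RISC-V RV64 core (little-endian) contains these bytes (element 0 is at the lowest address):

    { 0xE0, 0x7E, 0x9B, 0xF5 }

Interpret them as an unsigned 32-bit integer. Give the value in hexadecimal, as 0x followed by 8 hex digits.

Little-endian: lowest address holds the least-significant byte.
Reassemble most-significant byte first: F5 9B 7E E0 → 0xF59B7EE0.

0xF59B7EE0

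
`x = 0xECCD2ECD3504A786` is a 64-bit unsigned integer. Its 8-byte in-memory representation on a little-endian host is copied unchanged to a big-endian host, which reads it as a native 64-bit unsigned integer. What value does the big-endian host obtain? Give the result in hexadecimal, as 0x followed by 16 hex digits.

Stored little-endian, the bytes at ascending addresses are 86 A7 04 35 CD 2E CD EC.
Read back as big-endian, the last byte is least significant, giving 0x86A70435CD2ECDEC.

0x86A70435CD2ECDEC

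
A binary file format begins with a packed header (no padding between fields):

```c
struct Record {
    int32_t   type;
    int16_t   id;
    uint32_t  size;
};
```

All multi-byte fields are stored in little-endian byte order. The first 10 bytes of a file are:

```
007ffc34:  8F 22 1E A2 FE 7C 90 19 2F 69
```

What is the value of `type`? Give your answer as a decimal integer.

-1575083377

`type` is the first field, at byte offset 0, occupying 4 bytes.
Bytes at offsets 0..3: 8F 22 1E A2.
In little-endian order the low byte comes first in memory.
Reassemble most-significant byte first: A2 1E 22 8F → 0xA21E228F.
Top bit is set, so as a signed 32-bit value this is 0xA21E228F − 2^32 = -1575083377.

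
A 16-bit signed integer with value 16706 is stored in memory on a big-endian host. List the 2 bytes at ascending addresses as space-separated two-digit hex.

16706 in hexadecimal, padded to 16 bits, is 0x4142.
Split into bytes (most-significant first): 41 42.
In big-endian order the high byte comes first in memory.
So the memory order matches the most-significant-first order: 41 42.

41 42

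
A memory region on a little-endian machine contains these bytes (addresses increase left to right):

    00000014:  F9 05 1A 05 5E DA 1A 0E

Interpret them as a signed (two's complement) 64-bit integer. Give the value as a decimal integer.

Little-endian: lowest address holds the least-significant byte.
Reassemble most-significant byte first: 0E 1A DA 5E 05 1A 05 F9 → 0x0E1ADA5E051A05F9.
0x0E1ADA5E051A05F9 = 1016364763272840697.

1016364763272840697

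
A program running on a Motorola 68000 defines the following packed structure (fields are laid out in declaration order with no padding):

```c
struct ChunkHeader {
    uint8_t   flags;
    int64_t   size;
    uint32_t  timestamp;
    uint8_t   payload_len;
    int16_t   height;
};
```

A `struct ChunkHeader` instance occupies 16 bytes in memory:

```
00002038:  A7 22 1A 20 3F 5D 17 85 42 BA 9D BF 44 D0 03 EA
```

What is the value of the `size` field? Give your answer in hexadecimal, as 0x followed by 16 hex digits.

`size` follows `flags` (1 byte), so it starts at byte offset 1 and occupies 8 bytes.
Bytes at offsets 1..8: 22 1A 20 3F 5D 17 85 42.
Big-endian stores the most-significant byte at the lowest address.
The bytes are already most-significant first: 0x221A203F5D178542.

0x221A203F5D178542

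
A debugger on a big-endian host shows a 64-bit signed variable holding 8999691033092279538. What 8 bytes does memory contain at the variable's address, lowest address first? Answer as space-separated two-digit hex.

7C E5 53 4F EB BB CC F2

8999691033092279538 in hexadecimal, padded to 64 bits, is 0x7CE5534FEBBBCCF2.
Split into bytes (most-significant first): 7C E5 53 4F EB BB CC F2.
In big-endian order the high byte comes first in memory.
So the memory order matches the most-significant-first order: 7C E5 53 4F EB BB CC F2.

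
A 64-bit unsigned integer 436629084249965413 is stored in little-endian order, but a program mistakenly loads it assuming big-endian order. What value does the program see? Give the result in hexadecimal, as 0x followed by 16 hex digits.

0x65C352B9D6370F06

436629084249965413 in 64-bit hexadecimal is 0x060F37D6B952C365.
Stored little-endian, the bytes at ascending addresses are 65 C3 52 B9 D6 37 0F 06.
Read back as big-endian, the last byte is least significant, giving 0x65C352B9D6370F06.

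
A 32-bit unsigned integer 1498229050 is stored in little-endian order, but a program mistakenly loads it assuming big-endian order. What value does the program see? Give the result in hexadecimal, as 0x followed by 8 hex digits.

1498229050 in 32-bit hexadecimal is 0x594D293A.
Stored little-endian, the bytes at ascending addresses are 3A 29 4D 59.
Read back as big-endian, the last byte is least significant, giving 0x3A294D59.

0x3A294D59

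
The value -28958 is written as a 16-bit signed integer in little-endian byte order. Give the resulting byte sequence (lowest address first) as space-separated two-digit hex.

Two's complement of -28958 in 16 bits: 28958 = 0x711E; invert → 0x8EE1; add 1 → 0x8EE2.
Split into bytes (most-significant first): 8E E2.
Little-endian stores the least-significant byte at the lowest address.
So at ascending addresses the bytes are E2 8E.

E2 8E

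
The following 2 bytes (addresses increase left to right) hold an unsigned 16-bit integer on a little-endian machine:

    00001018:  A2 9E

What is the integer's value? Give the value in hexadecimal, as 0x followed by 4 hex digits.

0x9EA2

Little-endian stores the least-significant byte at the lowest address.
Reassemble most-significant byte first: 9E A2 → 0x9EA2.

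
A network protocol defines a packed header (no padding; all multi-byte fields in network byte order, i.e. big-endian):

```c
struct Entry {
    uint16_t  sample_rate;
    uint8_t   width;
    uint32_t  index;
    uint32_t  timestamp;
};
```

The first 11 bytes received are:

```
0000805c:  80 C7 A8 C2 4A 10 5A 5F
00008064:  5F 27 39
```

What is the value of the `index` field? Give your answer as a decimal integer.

3259633754

`index` follows `sample_rate` (2 B), `width` (1 B), so it starts at offset 2 + 1 = 3 and occupies 4 bytes.
Bytes at offsets 3..6: C2 4A 10 5A.
In big-endian order the high byte comes first in memory.
The bytes are already most-significant first: 0xC24A105A.
0xC24A105A = 3259633754.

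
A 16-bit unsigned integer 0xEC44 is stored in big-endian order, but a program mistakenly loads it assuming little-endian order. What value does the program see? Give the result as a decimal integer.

Stored big-endian, the bytes at ascending addresses are EC 44.
Read back as little-endian, the first byte is least significant, giving 0x44EC.
0x44EC = 17644.

17644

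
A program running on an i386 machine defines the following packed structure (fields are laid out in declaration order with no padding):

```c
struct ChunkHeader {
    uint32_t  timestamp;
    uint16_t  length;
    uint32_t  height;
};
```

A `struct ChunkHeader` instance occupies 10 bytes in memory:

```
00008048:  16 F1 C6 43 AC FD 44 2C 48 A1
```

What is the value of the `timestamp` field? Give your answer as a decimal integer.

`timestamp` is the first field, at byte offset 0, occupying 4 bytes.
Bytes at offsets 0..3: 16 F1 C6 43.
Little-endian stores the least-significant byte at the lowest address.
Reassemble most-significant byte first: 43 C6 F1 16 → 0x43C6F116.
0x43C6F116 = 1137111318.

1137111318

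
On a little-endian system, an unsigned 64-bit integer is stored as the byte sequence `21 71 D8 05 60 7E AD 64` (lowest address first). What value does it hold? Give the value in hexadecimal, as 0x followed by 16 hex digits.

Little-endian: lowest address holds the least-significant byte.
Reassemble most-significant byte first: 64 AD 7E 60 05 D8 71 21 → 0x64AD7E6005D87121.

0x64AD7E6005D87121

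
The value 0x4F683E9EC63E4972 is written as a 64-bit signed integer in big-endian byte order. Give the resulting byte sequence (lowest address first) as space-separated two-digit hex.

4F 68 3E 9E C6 3E 49 72

Split into bytes (most-significant first): 4F 68 3E 9E C6 3E 49 72.
Big-endian stores the most-significant byte at the lowest address.
So the memory order matches the most-significant-first order: 4F 68 3E 9E C6 3E 49 72.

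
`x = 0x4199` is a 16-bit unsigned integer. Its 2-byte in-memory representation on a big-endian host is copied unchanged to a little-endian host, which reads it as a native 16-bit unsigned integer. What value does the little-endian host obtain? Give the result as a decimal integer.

Stored big-endian, the bytes at ascending addresses are 41 99.
Read back as little-endian, the first byte is least significant, giving 0x9941.
0x9941 = 39233.

39233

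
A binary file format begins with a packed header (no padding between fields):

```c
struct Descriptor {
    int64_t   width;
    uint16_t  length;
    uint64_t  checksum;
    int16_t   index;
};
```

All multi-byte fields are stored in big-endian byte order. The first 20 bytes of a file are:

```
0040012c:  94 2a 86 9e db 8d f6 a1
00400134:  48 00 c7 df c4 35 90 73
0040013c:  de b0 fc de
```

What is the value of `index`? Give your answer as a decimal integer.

-802

`index` follows `width` (8 B), `length` (2 B), `checksum` (8 B), so it starts at offset 8 + 2 + 8 = 18 and occupies 2 bytes.
Bytes at offsets 18..19: FC DE.
Big-endian stores the most-significant byte at the lowest address.
The bytes are already most-significant first: 0xFCDE.
Top bit is set, so as a signed 16-bit value this is 0xFCDE − 2^16 = -802.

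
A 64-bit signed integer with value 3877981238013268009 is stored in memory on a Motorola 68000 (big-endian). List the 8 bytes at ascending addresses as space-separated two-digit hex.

35 D1 5B 63 B9 69 10 29

3877981238013268009 in hexadecimal, padded to 64 bits, is 0x35D15B63B9691029.
Split into bytes (most-significant first): 35 D1 5B 63 B9 69 10 29.
Big-endian stores the most-significant byte at the lowest address.
So the memory order matches the most-significant-first order: 35 D1 5B 63 B9 69 10 29.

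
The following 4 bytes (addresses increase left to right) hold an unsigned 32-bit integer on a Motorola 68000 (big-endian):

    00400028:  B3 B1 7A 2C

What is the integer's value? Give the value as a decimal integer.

Big-endian stores the most-significant byte at the lowest address.
The bytes are already most-significant first: 0xB3B17A2C.
0xB3B17A2C = 3014752812.

3014752812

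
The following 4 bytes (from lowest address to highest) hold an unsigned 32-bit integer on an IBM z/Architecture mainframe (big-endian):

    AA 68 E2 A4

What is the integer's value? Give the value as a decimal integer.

2859000484

Big-endian stores the most-significant byte at the lowest address.
The bytes are already most-significant first: 0xAA68E2A4.
0xAA68E2A4 = 2859000484.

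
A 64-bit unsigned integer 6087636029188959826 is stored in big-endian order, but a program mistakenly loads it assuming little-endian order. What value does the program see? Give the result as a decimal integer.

6087636029188959826 in 64-bit hexadecimal is 0x547BA0B701AD6E52.
Stored big-endian, the bytes at ascending addresses are 54 7B A0 B7 01 AD 6E 52.
Read back as little-endian, the first byte is least significant, giving 0x526EAD01B7A07B54.
0x526EAD01B7A07B54 = 5939875181435583316.

5939875181435583316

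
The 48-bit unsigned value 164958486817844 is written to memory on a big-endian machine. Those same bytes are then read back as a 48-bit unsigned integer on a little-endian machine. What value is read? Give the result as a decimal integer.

164958486817844 in 48-bit hexadecimal is 0x960764026C34.
Stored big-endian, the bytes at ascending addresses are 96 07 64 02 6C 34.
Read back as little-endian, the first byte is least significant, giving 0x346C02640796.
0x346C02640796 = 57638501222294.

57638501222294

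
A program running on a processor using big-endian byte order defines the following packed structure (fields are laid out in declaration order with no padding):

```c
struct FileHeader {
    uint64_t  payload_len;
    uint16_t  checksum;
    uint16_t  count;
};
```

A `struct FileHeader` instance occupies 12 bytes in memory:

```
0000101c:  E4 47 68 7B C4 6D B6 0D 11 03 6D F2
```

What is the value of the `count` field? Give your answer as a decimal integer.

28146

`count` follows `payload_len` (8 B), `checksum` (2 B), so it starts at offset 8 + 2 = 10 and occupies 2 bytes.
Bytes at offsets 10..11: 6D F2.
Big-endian: lowest address holds the most-significant byte.
The bytes are already most-significant first: 0x6DF2.
0x6DF2 = 28146.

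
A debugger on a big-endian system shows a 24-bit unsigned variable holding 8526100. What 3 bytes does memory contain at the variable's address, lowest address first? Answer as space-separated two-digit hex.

82 19 14

8526100 in hexadecimal, padded to 24 bits, is 0x821914.
Split into bytes (most-significant first): 82 19 14.
Big-endian: lowest address holds the most-significant byte.
So the memory order matches the most-significant-first order: 82 19 14.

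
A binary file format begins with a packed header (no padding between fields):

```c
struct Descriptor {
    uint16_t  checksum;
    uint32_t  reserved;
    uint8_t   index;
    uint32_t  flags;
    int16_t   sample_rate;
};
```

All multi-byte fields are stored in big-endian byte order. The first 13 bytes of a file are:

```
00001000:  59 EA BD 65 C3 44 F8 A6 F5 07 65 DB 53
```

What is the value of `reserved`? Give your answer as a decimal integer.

3177562948

`reserved` follows `checksum` (2 bytes), so it starts at byte offset 2 and occupies 4 bytes.
Bytes at offsets 2..5: BD 65 C3 44.
In big-endian order the high byte comes first in memory.
The bytes are already most-significant first: 0xBD65C344.
0xBD65C344 = 3177562948.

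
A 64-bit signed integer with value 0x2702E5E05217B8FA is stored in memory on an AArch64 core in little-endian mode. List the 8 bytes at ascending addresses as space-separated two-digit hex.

FA B8 17 52 E0 E5 02 27

Split into bytes (most-significant first): 27 02 E5 E0 52 17 B8 FA.
Little-endian: lowest address holds the least-significant byte.
So at ascending addresses the bytes are FA B8 17 52 E0 E5 02 27.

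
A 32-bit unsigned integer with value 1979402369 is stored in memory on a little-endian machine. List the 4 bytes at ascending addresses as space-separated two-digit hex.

81 48 FB 75

1979402369 in hexadecimal, padded to 32 bits, is 0x75FB4881.
Split into bytes (most-significant first): 75 FB 48 81.
Little-endian stores the least-significant byte at the lowest address.
So at ascending addresses the bytes are 81 48 FB 75.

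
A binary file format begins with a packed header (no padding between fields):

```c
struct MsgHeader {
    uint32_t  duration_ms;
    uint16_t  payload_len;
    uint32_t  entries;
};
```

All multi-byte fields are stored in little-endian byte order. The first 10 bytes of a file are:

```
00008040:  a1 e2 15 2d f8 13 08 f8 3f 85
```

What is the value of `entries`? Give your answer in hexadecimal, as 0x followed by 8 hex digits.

`entries` follows `duration_ms` (4 B), `payload_len` (2 B), so it starts at offset 4 + 2 = 6 and occupies 4 bytes.
Bytes at offsets 6..9: 08 F8 3F 85.
Little-endian stores the least-significant byte at the lowest address.
Reassemble most-significant byte first: 85 3F F8 08 → 0x853FF808.

0x853FF808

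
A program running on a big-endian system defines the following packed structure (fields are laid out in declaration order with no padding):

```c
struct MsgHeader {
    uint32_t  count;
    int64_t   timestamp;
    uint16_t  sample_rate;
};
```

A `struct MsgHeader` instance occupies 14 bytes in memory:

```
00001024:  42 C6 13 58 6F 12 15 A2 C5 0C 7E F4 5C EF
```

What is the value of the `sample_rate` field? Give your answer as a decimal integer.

`sample_rate` follows `count` (4 B), `timestamp` (8 B), so it starts at offset 4 + 8 = 12 and occupies 2 bytes.
Bytes at offsets 12..13: 5C EF.
Big-endian: lowest address holds the most-significant byte.
The bytes are already most-significant first: 0x5CEF.
0x5CEF = 23791.

23791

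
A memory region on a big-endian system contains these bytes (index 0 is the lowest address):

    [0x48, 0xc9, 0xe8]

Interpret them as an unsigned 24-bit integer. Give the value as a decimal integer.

Big-endian stores the most-significant byte at the lowest address.
The bytes are already most-significant first: 0x48C9E8.
0x48C9E8 = 4770280.

4770280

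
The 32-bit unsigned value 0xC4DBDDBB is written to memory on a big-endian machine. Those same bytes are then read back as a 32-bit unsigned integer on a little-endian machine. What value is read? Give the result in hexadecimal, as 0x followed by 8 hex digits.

0xBBDDDBC4

Stored big-endian, the bytes at ascending addresses are C4 DB DD BB.
Read back as little-endian, the first byte is least significant, giving 0xBBDDDBC4.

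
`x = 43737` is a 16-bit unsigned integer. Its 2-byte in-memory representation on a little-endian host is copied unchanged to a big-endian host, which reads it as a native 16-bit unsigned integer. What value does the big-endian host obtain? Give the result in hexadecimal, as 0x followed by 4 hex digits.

43737 in 16-bit hexadecimal is 0xAAD9.
Stored little-endian, the bytes at ascending addresses are D9 AA.
Read back as big-endian, the last byte is least significant, giving 0xD9AA.

0xD9AA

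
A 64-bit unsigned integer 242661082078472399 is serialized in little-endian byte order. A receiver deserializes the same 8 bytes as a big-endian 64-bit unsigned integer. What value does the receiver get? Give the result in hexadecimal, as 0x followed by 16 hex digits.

242661082078472399 in 64-bit hexadecimal is 0x035E1AF7EE1968CF.
Stored little-endian, the bytes at ascending addresses are CF 68 19 EE F7 1A 5E 03.
Read back as big-endian, the last byte is least significant, giving 0xCF6819EEF71A5E03.

0xCF6819EEF71A5E03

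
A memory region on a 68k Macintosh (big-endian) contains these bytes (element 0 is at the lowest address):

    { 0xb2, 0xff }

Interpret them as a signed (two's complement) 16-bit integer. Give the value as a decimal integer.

-19713

In big-endian order the high byte comes first in memory.
The bytes are already most-significant first: 0xB2FF.
Top bit is set, so as a signed 16-bit value this is 0xB2FF − 2^16 = -19713.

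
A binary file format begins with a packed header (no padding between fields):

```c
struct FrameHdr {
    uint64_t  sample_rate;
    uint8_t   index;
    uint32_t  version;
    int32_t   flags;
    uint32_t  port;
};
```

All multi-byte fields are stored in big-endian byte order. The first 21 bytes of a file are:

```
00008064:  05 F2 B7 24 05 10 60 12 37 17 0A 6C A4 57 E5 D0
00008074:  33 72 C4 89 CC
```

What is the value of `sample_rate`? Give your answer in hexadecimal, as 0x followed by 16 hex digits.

0x05F2B72405106012

`sample_rate` is the first field, at byte offset 0, occupying 8 bytes.
Bytes at offsets 0..7: 05 F2 B7 24 05 10 60 12.
Big-endian stores the most-significant byte at the lowest address.
The bytes are already most-significant first: 0x05F2B72405106012.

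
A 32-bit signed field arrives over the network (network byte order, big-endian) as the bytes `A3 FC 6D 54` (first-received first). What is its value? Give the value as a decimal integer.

-1543738028

Big-endian: lowest address holds the most-significant byte.
The bytes are already most-significant first: 0xA3FC6D54.
Top bit is set, so as a signed 32-bit value this is 0xA3FC6D54 − 2^32 = -1543738028.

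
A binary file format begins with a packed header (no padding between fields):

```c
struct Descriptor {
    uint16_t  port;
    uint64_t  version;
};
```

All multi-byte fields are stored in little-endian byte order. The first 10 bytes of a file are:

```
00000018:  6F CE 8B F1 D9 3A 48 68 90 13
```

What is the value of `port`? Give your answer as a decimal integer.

52847

`port` is the first field, at byte offset 0, occupying 2 bytes.
Bytes at offsets 0..1: 6F CE.
Little-endian stores the least-significant byte at the lowest address.
Reassemble most-significant byte first: CE 6F → 0xCE6F.
0xCE6F = 52847.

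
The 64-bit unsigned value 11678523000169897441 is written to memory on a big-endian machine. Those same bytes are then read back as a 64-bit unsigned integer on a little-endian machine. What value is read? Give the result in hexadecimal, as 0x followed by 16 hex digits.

11678523000169897441 in 64-bit hexadecimal is 0xA21272CB0E5B1DE1.
Stored big-endian, the bytes at ascending addresses are A2 12 72 CB 0E 5B 1D E1.
Read back as little-endian, the first byte is least significant, giving 0xE11D5B0ECB7212A2.

0xE11D5B0ECB7212A2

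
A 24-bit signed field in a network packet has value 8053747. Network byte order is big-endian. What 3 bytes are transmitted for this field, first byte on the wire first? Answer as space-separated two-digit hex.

8053747 in hexadecimal, padded to 24 bits, is 0x7AE3F3.
Split into bytes (most-significant first): 7A E3 F3.
In big-endian order the high byte comes first in memory.
So the memory order matches the most-significant-first order: 7A E3 F3.

7A E3 F3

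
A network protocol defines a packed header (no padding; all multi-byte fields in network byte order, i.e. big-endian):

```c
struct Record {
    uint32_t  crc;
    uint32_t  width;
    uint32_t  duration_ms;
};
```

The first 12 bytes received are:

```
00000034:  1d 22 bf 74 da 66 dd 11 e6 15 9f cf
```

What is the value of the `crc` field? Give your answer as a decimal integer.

`crc` is the first field, at byte offset 0, occupying 4 bytes.
Bytes at offsets 0..3: 1D 22 BF 74.
Big-endian: lowest address holds the most-significant byte.
The bytes are already most-significant first: 0x1D22BF74.
0x1D22BF74 = 488816500.

488816500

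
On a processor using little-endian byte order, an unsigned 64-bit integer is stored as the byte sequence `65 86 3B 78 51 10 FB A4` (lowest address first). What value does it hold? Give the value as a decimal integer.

11888113583470118501

In little-endian order the low byte comes first in memory.
Reassemble most-significant byte first: A4 FB 10 51 78 3B 86 65 → 0xA4FB1051783B8665.
0xA4FB1051783B8665 = 11888113583470118501.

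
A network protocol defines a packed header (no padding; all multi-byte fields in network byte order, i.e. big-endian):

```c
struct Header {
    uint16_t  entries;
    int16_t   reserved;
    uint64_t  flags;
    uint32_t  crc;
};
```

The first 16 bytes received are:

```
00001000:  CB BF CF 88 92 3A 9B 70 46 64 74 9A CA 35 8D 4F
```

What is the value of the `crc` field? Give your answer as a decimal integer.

`crc` follows `entries` (2 B), `reserved` (2 B), `flags` (8 B), so it starts at offset 2 + 2 + 8 = 12 and occupies 4 bytes.
Bytes at offsets 12..15: CA 35 8D 4F.
Big-endian: lowest address holds the most-significant byte.
The bytes are already most-significant first: 0xCA358D4F.
0xCA358D4F = 3392507215.

3392507215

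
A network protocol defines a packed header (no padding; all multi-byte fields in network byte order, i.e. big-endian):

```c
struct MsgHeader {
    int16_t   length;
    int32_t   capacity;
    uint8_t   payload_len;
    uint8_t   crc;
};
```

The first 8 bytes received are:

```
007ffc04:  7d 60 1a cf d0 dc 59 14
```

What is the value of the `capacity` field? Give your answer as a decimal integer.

449827036

`capacity` follows `length` (2 bytes), so it starts at byte offset 2 and occupies 4 bytes.
Bytes at offsets 2..5: 1A CF D0 DC.
In big-endian order the high byte comes first in memory.
The bytes are already most-significant first: 0x1ACFD0DC.
0x1ACFD0DC = 449827036.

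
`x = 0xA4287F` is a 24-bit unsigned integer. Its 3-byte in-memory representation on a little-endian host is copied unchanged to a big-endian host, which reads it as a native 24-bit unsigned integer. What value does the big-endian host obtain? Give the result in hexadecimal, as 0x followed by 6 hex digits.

Stored little-endian, the bytes at ascending addresses are 7F 28 A4.
Read back as big-endian, the last byte is least significant, giving 0x7F28A4.

0x7F28A4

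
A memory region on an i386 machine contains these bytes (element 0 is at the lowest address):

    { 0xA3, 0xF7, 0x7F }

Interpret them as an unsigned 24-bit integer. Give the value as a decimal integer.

8386467

Little-endian: lowest address holds the least-significant byte.
Reassemble most-significant byte first: 7F F7 A3 → 0x7FF7A3.
0x7FF7A3 = 8386467.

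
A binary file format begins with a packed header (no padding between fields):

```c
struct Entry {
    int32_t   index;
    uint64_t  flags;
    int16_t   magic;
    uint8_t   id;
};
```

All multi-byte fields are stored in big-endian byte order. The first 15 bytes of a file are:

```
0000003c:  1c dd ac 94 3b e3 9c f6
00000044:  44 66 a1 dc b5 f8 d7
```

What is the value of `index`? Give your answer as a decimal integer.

`index` is the first field, at byte offset 0, occupying 4 bytes.
Bytes at offsets 0..3: 1C DD AC 94.
Big-endian: lowest address holds the most-significant byte.
The bytes are already most-significant first: 0x1CDDAC94.
0x1CDDAC94 = 484289684.

484289684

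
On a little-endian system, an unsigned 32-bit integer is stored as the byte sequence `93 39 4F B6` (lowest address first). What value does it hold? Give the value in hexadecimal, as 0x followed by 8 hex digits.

In little-endian order the low byte comes first in memory.
Reassemble most-significant byte first: B6 4F 39 93 → 0xB64F3993.

0xB64F3993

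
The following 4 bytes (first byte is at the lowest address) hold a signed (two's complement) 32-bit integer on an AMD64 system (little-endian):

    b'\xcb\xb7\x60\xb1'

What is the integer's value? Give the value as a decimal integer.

-1319061557

Little-endian: lowest address holds the least-significant byte.
Reassemble most-significant byte first: B1 60 B7 CB → 0xB160B7CB.
Top bit is set, so as a signed 32-bit value this is 0xB160B7CB − 2^32 = -1319061557.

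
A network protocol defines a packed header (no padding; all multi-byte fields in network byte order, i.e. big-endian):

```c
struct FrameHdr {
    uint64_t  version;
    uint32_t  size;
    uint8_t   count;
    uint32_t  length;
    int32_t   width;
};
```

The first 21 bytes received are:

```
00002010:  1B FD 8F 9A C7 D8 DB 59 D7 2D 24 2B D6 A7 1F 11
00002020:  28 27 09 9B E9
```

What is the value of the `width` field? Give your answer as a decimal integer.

`width` follows `version` (8 B), `size` (4 B), `count` (1 B), `length` (4 B), so it starts at offset 8 + 4 + 1 + 4 = 17 and occupies 4 bytes.
Bytes at offsets 17..20: 27 09 9B E9.
Big-endian stores the most-significant byte at the lowest address.
The bytes are already most-significant first: 0x27099BE9.
0x27099BE9 = 654941161.

654941161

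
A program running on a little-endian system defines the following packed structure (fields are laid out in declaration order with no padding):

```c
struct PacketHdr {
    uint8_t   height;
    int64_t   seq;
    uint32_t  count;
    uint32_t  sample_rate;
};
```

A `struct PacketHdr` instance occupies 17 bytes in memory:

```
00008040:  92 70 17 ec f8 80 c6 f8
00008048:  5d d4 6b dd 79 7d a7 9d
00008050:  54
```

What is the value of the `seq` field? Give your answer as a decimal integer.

`seq` follows `height` (1 byte), so it starts at byte offset 1 and occupies 8 bytes.
Bytes at offsets 1..8: 70 17 EC F8 80 C6 F8 5D.
In little-endian order the low byte comes first in memory.
Reassemble most-significant byte first: 5D F8 C6 80 F8 EC 17 70 → 0x5DF8C680F8EC1770.
0x5DF8C680F8EC1770 = 6771380296985876336.

6771380296985876336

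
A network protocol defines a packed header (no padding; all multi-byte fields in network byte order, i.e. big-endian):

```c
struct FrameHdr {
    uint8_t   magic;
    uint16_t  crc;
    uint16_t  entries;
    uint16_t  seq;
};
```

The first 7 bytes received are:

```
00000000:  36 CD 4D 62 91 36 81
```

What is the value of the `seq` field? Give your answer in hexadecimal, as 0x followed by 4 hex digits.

`seq` follows `magic` (1 B), `crc` (2 B), `entries` (2 B), so it starts at offset 1 + 2 + 2 = 5 and occupies 2 bytes.
Bytes at offsets 5..6: 36 81.
Big-endian stores the most-significant byte at the lowest address.
The bytes are already most-significant first: 0x3681.

0x3681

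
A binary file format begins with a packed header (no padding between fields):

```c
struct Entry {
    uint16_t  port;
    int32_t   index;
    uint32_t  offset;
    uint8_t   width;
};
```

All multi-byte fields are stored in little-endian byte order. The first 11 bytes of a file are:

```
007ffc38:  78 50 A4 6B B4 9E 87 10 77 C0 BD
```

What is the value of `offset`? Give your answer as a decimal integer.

`offset` follows `port` (2 B), `index` (4 B), so it starts at offset 2 + 4 = 6 and occupies 4 bytes.
Bytes at offsets 6..9: 87 10 77 C0.
Little-endian stores the least-significant byte at the lowest address.
Reassemble most-significant byte first: C0 77 10 87 → 0xC0771087.
0xC0771087 = 3229028487.

3229028487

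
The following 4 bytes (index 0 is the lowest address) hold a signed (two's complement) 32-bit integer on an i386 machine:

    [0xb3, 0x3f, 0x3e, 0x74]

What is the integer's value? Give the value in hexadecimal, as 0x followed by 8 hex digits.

0x743E3FB3

In little-endian order the low byte comes first in memory.
Reassemble most-significant byte first: 74 3E 3F B3 → 0x743E3FB3.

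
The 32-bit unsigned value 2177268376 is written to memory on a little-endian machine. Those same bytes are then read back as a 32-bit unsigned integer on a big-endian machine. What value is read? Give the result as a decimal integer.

2558183041

2177268376 in 32-bit hexadecimal is 0x81C67A98.
Stored little-endian, the bytes at ascending addresses are 98 7A C6 81.
Read back as big-endian, the last byte is least significant, giving 0x987AC681.
0x987AC681 = 2558183041.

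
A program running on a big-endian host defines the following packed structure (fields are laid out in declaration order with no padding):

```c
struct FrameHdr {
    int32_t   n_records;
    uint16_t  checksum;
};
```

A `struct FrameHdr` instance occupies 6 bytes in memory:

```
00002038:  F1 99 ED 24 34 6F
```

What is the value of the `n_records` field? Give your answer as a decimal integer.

-241570524

`n_records` is the first field, at byte offset 0, occupying 4 bytes.
Bytes at offsets 0..3: F1 99 ED 24.
Big-endian stores the most-significant byte at the lowest address.
The bytes are already most-significant first: 0xF199ED24.
Top bit is set, so as a signed 32-bit value this is 0xF199ED24 − 2^32 = -241570524.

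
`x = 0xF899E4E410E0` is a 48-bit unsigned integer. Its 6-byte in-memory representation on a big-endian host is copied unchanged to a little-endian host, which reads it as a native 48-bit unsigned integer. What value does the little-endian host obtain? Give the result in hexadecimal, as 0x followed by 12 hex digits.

0xE010E4E499F8

Stored big-endian, the bytes at ascending addresses are F8 99 E4 E4 10 E0.
Read back as little-endian, the first byte is least significant, giving 0xE010E4E499F8.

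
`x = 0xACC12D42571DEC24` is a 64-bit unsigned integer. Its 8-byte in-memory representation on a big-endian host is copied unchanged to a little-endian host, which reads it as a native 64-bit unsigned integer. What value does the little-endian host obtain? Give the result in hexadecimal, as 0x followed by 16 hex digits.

0x24EC1D57422DC1AC

Stored big-endian, the bytes at ascending addresses are AC C1 2D 42 57 1D EC 24.
Read back as little-endian, the first byte is least significant, giving 0x24EC1D57422DC1AC.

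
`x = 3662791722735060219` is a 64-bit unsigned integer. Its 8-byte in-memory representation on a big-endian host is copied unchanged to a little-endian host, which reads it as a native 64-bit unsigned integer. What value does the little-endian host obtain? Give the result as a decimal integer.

18105839804894270514

3662791722735060219 in 64-bit hexadecimal is 0x32D4D9AA5FDD44FB.
Stored big-endian, the bytes at ascending addresses are 32 D4 D9 AA 5F DD 44 FB.
Read back as little-endian, the first byte is least significant, giving 0xFB44DD5FAAD9D432.
0xFB44DD5FAAD9D432 = 18105839804894270514.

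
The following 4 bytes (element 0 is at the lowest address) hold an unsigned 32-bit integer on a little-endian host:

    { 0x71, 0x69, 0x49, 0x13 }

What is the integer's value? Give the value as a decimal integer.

In little-endian order the low byte comes first in memory.
Reassemble most-significant byte first: 13 49 69 71 → 0x13496971.
0x13496971 = 323578225.

323578225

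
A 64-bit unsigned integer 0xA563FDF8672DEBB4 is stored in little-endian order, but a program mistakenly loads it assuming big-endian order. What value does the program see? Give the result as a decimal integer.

13036563470936269733

Stored little-endian, the bytes at ascending addresses are B4 EB 2D 67 F8 FD 63 A5.
Read back as big-endian, the last byte is least significant, giving 0xB4EB2D67F8FD63A5.
0xB4EB2D67F8FD63A5 = 13036563470936269733.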